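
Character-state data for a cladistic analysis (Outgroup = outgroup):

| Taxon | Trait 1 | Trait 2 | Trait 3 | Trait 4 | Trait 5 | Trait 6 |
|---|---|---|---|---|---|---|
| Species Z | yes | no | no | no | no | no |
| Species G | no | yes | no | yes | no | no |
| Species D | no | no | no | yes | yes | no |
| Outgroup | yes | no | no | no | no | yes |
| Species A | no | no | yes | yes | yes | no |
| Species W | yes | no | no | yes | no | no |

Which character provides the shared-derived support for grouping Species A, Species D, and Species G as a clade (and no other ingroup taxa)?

Trait 1

Character polarity is set by the outgroup: the derived state is whichever differs from the outgroup's state, so for Trait 1, Trait 6 the derived state is 'no', and for the remaining characters it is 'yes'.
Trait 1 (derived state 'no') is shared by Species A, Species D, and Species G — a synapomorphy uniting that clade.
Trait 2: derived state 'yes' in Species G only — an autapomorphy, so it tells us nothing about relationships among taxa.
Trait 3 (derived state 'yes') is unique to Species A (autapomorphy; uninformative for grouping).
Only Species A, Species D, Species G, and Species W show the derived state 'yes' for Trait 4, supporting them as a clade.
Trait 5: derived state 'yes' in Species A and Species D only — synapomorphy for {Species A, Species D}.
All ingroup taxa share the derived state 'no' for Trait 6; it defines the ingroup but does not resolve relationships within it.
Most parsimonious ingroup topology: ((Species W,(Species G,(Species D,Species A))),Species Z).
The clade {Species A, Species D, Species G} is supported by Trait 1: its derived state 'no' occurs in exactly those taxa and in no other taxon (including the outgroup).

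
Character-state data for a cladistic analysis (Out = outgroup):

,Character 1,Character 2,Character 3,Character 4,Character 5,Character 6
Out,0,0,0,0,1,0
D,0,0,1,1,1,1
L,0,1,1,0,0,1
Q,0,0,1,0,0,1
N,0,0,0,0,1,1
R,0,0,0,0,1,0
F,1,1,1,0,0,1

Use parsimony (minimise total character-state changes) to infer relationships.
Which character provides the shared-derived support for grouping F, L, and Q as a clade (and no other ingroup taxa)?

Character 5

Character polarity is set by the outgroup: the derived state is whichever differs from the outgroup's state, so for Character 5 the derived state is '0', and for the remaining characters it is '1'.
Character 1: derived state '1' in F only — an autapomorphy, so it tells us nothing about relationships among taxa.
Character 2 (derived state '1') is shared by F and L — a synapomorphy uniting that clade.
Character 3: derived state '1' in D, F, L, and Q only — synapomorphy for {D, F, L, Q}.
Character 4: derived state '1' in D only — an autapomorphy, so it tells us nothing about relationships among taxa.
Character 5: derived state '0' in F, L, and Q only — synapomorphy for {F, L, Q}.
Character 6 (derived state '1') is shared by D, F, L, N, and Q — a synapomorphy uniting that clade.
Most parsimonious ingroup topology: (((D,((L,F),Q)),N),R).
The clade {F, L, Q} is supported by Character 5: its derived state '0' occurs in exactly those taxa and in no other taxon (including the outgroup).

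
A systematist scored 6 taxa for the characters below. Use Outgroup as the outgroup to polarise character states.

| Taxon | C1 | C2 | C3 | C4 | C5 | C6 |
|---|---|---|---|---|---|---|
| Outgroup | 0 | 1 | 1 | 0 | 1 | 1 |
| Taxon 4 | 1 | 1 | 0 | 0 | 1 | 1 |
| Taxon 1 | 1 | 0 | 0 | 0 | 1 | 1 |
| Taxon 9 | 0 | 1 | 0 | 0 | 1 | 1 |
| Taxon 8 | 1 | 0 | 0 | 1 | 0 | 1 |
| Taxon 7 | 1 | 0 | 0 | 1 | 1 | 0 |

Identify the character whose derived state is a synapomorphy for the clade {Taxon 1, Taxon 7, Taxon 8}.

Character polarity is set by the outgroup: the derived state is whichever differs from the outgroup's state, so for C2, C3, C5, C6 the derived state is '0', and for the remaining characters it is '1'.
C1: derived state '1' in Taxon 1, Taxon 4, Taxon 7, and Taxon 8 only — synapomorphy for {Taxon 1, Taxon 4, Taxon 7, Taxon 8}.
C2: derived state '0' in Taxon 1, Taxon 7, and Taxon 8 only — synapomorphy for {Taxon 1, Taxon 7, Taxon 8}.
All ingroup taxa share the derived state '0' for C3; it defines the ingroup but does not resolve relationships within it.
C4: derived state '1' in Taxon 7 and Taxon 8 only — synapomorphy for {Taxon 7, Taxon 8}.
C5: derived state '0' in Taxon 8 only — an autapomorphy, so it tells us nothing about relationships among taxa.
C6 (derived state '0') is unique to Taxon 7 (autapomorphy; uninformative for grouping).
Most parsimonious ingroup topology: ((Taxon 4,(Taxon 1,(Taxon 8,Taxon 7))),Taxon 9).
The clade {Taxon 1, Taxon 7, Taxon 8} is supported by C2: its derived state '0' occurs in exactly those taxa and in no other taxon (including the outgroup).

C2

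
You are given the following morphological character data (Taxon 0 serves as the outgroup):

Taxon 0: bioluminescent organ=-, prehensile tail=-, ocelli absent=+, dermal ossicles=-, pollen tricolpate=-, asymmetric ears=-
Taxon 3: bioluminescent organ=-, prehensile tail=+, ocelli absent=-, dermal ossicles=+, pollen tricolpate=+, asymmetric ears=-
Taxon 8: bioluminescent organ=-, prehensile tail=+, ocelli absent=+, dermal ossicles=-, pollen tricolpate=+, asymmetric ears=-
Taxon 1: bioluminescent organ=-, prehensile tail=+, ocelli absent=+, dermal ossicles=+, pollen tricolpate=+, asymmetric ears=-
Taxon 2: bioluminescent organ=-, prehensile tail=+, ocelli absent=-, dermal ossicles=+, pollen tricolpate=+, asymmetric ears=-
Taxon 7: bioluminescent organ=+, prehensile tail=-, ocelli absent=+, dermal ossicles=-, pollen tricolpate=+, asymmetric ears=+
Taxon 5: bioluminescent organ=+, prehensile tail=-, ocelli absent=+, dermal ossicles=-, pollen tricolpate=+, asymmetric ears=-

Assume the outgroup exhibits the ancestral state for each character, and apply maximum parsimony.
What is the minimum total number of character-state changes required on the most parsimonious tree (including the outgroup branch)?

Character polarity is set by the outgroup: the derived state is whichever differs from the outgroup's state, so for ocelli absent the derived state is '-', and for the remaining characters it is '+'.
bioluminescent organ (derived state '+') is shared by Taxon 5 and Taxon 7 — a synapomorphy uniting that clade.
prehensile tail: derived state '+' in Taxon 1, Taxon 2, Taxon 3, and Taxon 8 only — synapomorphy for {Taxon 1, Taxon 2, Taxon 3, Taxon 8}.
Only Taxon 2 and Taxon 3 show the derived state '-' for ocelli absent, supporting them as a clade.
Only Taxon 1, Taxon 2, and Taxon 3 show the derived state '+' for dermal ossicles, supporting them as a clade.
pollen tricolpate (derived state '+') is shared by all ingroup taxa — unites the whole ingroup.
asymmetric ears (derived state '+') is unique to Taxon 7 (autapomorphy; uninformative for grouping).
Most parsimonious ingroup topology: ((((Taxon 3,Taxon 2),Taxon 1),Taxon 8),(Taxon 7,Taxon 5)).
Changes per character on this tree: bioluminescent organ: 1; prehensile tail: 1; ocelli absent: 1; dermal ossicles: 1; pollen tricolpate: 1; asymmetric ears: 1.
Total = 6.

6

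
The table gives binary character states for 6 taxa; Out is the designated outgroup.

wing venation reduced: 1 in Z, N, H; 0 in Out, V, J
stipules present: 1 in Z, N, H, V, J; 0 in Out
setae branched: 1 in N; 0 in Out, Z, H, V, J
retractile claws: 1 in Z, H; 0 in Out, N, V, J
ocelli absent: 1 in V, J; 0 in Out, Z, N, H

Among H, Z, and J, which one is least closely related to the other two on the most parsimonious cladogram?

J

The outgroup has state '0' for every character, so '1' is the derived state throughout.
Only H, N, and Z show the derived state '1' for wing venation reduced, supporting them as a clade.
All ingroup taxa share the derived state '1' for stipules present; it defines the ingroup but does not resolve relationships within it.
setae branched (derived state '1') is unique to N (autapomorphy; uninformative for grouping).
retractile claws (derived state '1') is shared by H and Z — a synapomorphy uniting that clade.
ocelli absent (derived state '1') is shared by J and V — a synapomorphy uniting that clade.
Most parsimonious ingroup topology: (((Z,H),N),(V,J)).
H and Z share a more recent common ancestor with each other than either does with J, so J is the least closely related of the three.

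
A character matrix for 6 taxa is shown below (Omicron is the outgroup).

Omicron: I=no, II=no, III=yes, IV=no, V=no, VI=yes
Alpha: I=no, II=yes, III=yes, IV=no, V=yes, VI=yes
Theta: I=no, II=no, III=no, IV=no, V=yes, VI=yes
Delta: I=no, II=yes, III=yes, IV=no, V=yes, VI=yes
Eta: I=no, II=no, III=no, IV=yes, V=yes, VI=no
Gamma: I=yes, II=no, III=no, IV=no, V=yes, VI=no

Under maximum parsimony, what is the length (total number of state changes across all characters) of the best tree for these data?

6

Character polarity is set by the outgroup: the derived state is whichever differs from the outgroup's state, so for III, VI the derived state is 'no', and for the remaining characters it is 'yes'.
I (derived state 'yes') is unique to Gamma (autapomorphy; uninformative for grouping).
Only Alpha and Delta show the derived state 'yes' for II, supporting them as a clade.
III (derived state 'no') is shared by Eta, Gamma, and Theta — a synapomorphy uniting that clade.
IV (derived state 'yes') is unique to Eta (autapomorphy; uninformative for grouping).
All ingroup taxa share the derived state 'yes' for V; it defines the ingroup but does not resolve relationships within it.
Only Eta and Gamma show the derived state 'no' for VI, supporting them as a clade.
Most parsimonious ingroup topology: ((Alpha,Delta),(Theta,(Eta,Gamma))).
Changes per character on this tree: I: 1; II: 1; III: 1; IV: 1; V: 1; VI: 1.
Total = 6.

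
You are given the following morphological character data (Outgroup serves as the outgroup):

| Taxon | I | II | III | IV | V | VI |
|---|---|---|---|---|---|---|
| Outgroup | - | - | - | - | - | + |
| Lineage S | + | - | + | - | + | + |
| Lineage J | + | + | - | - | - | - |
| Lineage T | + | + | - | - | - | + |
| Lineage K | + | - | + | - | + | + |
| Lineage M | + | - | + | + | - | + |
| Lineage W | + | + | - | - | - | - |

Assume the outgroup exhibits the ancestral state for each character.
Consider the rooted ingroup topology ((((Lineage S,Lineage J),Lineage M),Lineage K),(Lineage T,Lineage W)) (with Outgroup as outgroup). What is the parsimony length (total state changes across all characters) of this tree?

Map each character onto ((((Lineage S,Lineage J),Lineage M),Lineage K),(Lineage T,Lineage W)) (rooted by Outgroup) and count the minimum state changes it requires (Fitch parsimony):
I: 1; II: 2; III: 2; IV: 1; V: 2; VI: 2.
Total tree length = 10.

10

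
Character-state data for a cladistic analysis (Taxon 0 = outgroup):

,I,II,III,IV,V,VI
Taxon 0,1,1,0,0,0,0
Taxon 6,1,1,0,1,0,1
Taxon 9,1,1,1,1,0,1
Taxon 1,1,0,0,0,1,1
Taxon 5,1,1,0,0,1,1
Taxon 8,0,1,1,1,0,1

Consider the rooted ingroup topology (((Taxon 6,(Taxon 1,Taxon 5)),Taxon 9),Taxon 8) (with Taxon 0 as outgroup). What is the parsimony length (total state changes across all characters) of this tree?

Map each character onto (((Taxon 6,(Taxon 1,Taxon 5)),Taxon 9),Taxon 8) (rooted by Taxon 0) and count the minimum state changes it requires (Fitch parsimony):
I: 1; II: 1; III: 2; IV: 2; V: 1; VI: 1.
Total tree length = 8.

8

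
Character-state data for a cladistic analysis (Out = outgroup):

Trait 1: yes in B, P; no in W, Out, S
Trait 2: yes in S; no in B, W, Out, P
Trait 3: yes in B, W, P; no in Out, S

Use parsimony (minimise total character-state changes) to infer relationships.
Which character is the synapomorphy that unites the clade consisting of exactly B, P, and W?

Trait 3

The outgroup has state 'no' for every character, so 'yes' is the derived state throughout.
Trait 1 (derived state 'yes') is shared by B and P — a synapomorphy uniting that clade.
Trait 2: derived state 'yes' in S only — an autapomorphy, so it tells us nothing about relationships among taxa.
Only B, P, and W show the derived state 'yes' for Trait 3, supporting them as a clade.
Most parsimonious ingroup topology: (S,((B,P),W)).
The clade {B, P, W} is supported by Trait 3: its derived state 'yes' occurs in exactly those taxa and in no other taxon (including the outgroup).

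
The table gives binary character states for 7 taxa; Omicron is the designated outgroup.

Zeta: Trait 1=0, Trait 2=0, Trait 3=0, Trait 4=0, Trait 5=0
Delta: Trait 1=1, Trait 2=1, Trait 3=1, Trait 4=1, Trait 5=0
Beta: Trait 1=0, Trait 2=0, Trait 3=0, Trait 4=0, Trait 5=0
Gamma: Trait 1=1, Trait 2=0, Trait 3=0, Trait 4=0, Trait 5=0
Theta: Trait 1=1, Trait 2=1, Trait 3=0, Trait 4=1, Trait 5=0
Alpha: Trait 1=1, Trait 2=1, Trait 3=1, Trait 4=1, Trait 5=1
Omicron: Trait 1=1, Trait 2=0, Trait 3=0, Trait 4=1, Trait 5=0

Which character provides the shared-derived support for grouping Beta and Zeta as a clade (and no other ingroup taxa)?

Trait 1

Character polarity is set by the outgroup: the derived state is whichever differs from the outgroup's state, so for Trait 1, Trait 4 the derived state is '0', and for the remaining characters it is '1'.
Trait 1: derived state '0' in Beta and Zeta only — synapomorphy for {Beta, Zeta}.
Only Alpha, Delta, and Theta show the derived state '1' for Trait 2, supporting them as a clade.
Trait 3 (derived state '1') is shared by Alpha and Delta — a synapomorphy uniting that clade.
Only Beta, Gamma, and Zeta show the derived state '0' for Trait 4, supporting them as a clade.
Trait 5: derived state '1' in Alpha only — an autapomorphy, so it tells us nothing about relationships among taxa.
Most parsimonious ingroup topology: (((Delta,Alpha),Theta),(Gamma,(Beta,Zeta))).
The clade {Beta, Zeta} is supported by Trait 1: its derived state '0' occurs in exactly those taxa and in no other taxon (including the outgroup).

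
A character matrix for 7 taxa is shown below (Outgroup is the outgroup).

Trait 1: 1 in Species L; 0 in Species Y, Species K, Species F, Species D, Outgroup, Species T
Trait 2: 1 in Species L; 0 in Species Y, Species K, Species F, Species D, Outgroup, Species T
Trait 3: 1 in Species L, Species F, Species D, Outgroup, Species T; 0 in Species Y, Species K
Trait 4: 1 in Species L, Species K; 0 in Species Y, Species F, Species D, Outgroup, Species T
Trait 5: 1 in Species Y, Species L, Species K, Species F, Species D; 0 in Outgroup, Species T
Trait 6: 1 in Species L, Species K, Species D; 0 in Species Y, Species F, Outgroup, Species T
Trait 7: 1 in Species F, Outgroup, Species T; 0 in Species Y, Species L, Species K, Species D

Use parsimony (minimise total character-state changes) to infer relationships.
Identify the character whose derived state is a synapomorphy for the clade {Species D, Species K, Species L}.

Character polarity is set by the outgroup: the derived state is whichever differs from the outgroup's state, so for Trait 3, Trait 7 the derived state is '0', and for the remaining characters it is '1'.
Trait 1 (derived state '1') is unique to Species L (autapomorphy; uninformative for grouping).
Trait 2: derived state '1' in Species L only — an autapomorphy, so it tells us nothing about relationships among taxa.
Trait 3 (state '0') occurs in Species K and Species Y but conflicts with the nesting implied by the other characters — most parsimoniously interpreted as homoplasy.
Only Species K and Species L show the derived state '1' for Trait 4, supporting them as a clade.
Only Species D, Species F, Species K, Species L, and Species Y show the derived state '1' for Trait 5, supporting them as a clade.
Trait 6 (derived state '1') is shared by Species D, Species K, and Species L — a synapomorphy uniting that clade.
Trait 7 (derived state '0') is shared by Species D, Species K, Species L, and Species Y — a synapomorphy uniting that clade.
Most parsimonious ingroup topology: (((Species Y,((Species L,Species K),Species D)),Species F),Species T).
The clade {Species D, Species K, Species L} is supported by Trait 6: its derived state '1' occurs in exactly those taxa and in no other taxon (including the outgroup).

Trait 6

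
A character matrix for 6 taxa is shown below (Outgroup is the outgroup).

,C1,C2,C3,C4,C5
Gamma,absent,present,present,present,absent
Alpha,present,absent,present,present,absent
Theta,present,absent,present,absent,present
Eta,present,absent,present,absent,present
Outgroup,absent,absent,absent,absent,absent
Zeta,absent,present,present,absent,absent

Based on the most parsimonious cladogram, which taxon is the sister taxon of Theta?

Eta

The outgroup has state 'absent' for every character, so 'present' is the derived state throughout.
C1: derived state 'present' in Alpha, Eta, and Theta only — synapomorphy for {Alpha, Eta, Theta}.
C2 (derived state 'present') is shared by Gamma and Zeta — a synapomorphy uniting that clade.
All ingroup taxa share the derived state 'present' for C3; it defines the ingroup but does not resolve relationships within it.
C4 (state 'present') occurs in Alpha and Gamma but conflicts with the nesting implied by the other characters — most parsimoniously interpreted as homoplasy.
Only Eta and Theta show the derived state 'present' for C5, supporting them as a clade.
Most parsimonious ingroup topology: (((Eta,Theta),Alpha),(Zeta,Gamma)).
Theta and Eta form a cherry on this tree, so they are sister taxa.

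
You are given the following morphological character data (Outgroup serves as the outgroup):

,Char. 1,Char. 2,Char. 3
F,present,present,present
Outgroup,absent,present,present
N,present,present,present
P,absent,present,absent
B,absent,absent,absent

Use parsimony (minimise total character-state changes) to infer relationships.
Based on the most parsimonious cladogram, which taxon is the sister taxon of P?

Character polarity is set by the outgroup: the derived state is whichever differs from the outgroup's state, so for Char. 2, Char. 3 the derived state is 'absent', and for the remaining characters it is 'present'.
Char. 1: derived state 'present' in F and N only — synapomorphy for {F, N}.
Char. 2 (derived state 'absent') is unique to B (autapomorphy; uninformative for grouping).
Char. 3: derived state 'absent' in B and P only — synapomorphy for {B, P}.
Most parsimonious ingroup topology: ((F,N),(B,P)).
P and B form a cherry on this tree, so they are sister taxa.

B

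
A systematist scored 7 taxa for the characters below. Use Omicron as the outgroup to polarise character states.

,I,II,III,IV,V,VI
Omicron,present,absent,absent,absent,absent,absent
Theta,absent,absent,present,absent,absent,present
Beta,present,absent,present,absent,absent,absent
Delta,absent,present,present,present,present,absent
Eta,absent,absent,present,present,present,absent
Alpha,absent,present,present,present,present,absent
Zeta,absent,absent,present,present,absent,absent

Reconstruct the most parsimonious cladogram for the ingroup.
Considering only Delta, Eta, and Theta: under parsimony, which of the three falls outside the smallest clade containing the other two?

Character polarity is set by the outgroup: the derived state is whichever differs from the outgroup's state, so for I the derived state is 'absent', and for the remaining characters it is 'present'.
I (derived state 'absent') is shared by Alpha, Delta, Eta, Theta, and Zeta — a synapomorphy uniting that clade.
Only Alpha and Delta show the derived state 'present' for II, supporting them as a clade.
III (derived state 'present') is shared by all ingroup taxa — unites the whole ingroup.
Only Alpha, Delta, Eta, and Zeta show the derived state 'present' for IV, supporting them as a clade.
V: derived state 'present' in Alpha, Delta, and Eta only — synapomorphy for {Alpha, Delta, Eta}.
VI (derived state 'present') is unique to Theta (autapomorphy; uninformative for grouping).
Most parsimonious ingroup topology: ((Theta,(((Delta,Alpha),Eta),Zeta)),Beta).
Delta and Eta share a more recent common ancestor with each other than either does with Theta, so Theta is the least closely related of the three.

Theta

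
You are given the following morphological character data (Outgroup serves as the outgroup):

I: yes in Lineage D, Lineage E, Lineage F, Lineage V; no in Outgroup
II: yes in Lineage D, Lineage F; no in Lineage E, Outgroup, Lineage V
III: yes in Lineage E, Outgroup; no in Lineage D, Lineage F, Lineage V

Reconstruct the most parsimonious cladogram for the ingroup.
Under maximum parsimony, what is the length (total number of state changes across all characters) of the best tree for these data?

3

Character polarity is set by the outgroup: the derived state is whichever differs from the outgroup's state, so for III the derived state is 'no', and for the remaining characters it is 'yes'.
I (derived state 'yes') is shared by all ingroup taxa — unites the whole ingroup.
II: derived state 'yes' in Lineage D and Lineage F only — synapomorphy for {Lineage D, Lineage F}.
III (derived state 'no') is shared by Lineage D, Lineage F, and Lineage V — a synapomorphy uniting that clade.
Most parsimonious ingroup topology: (((Lineage D,Lineage F),Lineage V),Lineage E).
Changes per character on this tree: I: 1; II: 1; III: 1.
Total = 3.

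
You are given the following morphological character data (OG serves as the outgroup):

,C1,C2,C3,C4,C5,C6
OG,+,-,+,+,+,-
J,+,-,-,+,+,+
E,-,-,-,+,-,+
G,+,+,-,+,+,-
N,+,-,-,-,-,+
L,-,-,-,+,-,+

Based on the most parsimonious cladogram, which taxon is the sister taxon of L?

Character polarity is set by the outgroup: the derived state is whichever differs from the outgroup's state, so for C1, C3, C4, C5 the derived state is '-', and for the remaining characters it is '+'.
C1 (derived state '-') is shared by E and L — a synapomorphy uniting that clade.
C2 (derived state '+') is unique to G (autapomorphy; uninformative for grouping).
C3 (derived state '-') is shared by all ingroup taxa — unites the whole ingroup.
C4: derived state '-' in N only — an autapomorphy, so it tells us nothing about relationships among taxa.
C5 (derived state '-') is shared by E, L, and N — a synapomorphy uniting that clade.
C6: derived state '+' in E, J, L, and N only — synapomorphy for {E, J, L, N}.
Most parsimonious ingroup topology: ((J,((E,L),N)),G).
L and E form a cherry on this tree, so they are sister taxa.

E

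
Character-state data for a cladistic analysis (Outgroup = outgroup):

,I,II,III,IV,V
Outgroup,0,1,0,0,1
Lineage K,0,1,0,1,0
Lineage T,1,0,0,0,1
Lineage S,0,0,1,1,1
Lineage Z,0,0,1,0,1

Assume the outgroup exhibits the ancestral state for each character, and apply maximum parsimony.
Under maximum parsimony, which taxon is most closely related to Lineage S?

Lineage Z

Character polarity is set by the outgroup: the derived state is whichever differs from the outgroup's state, so for II, V the derived state is '0', and for the remaining characters it is '1'.
I (derived state '1') is unique to Lineage T (autapomorphy; uninformative for grouping).
II: derived state '0' in Lineage S, Lineage T, and Lineage Z only — synapomorphy for {Lineage S, Lineage T, Lineage Z}.
Only Lineage S and Lineage Z show the derived state '1' for III, supporting them as a clade.
IV (state '1') occurs in Lineage K and Lineage S but conflicts with the nesting implied by the other characters — most parsimoniously interpreted as homoplasy.
V (derived state '0') is unique to Lineage K (autapomorphy; uninformative for grouping).
Most parsimonious ingroup topology: (Lineage K,(Lineage T,(Lineage S,Lineage Z))).
Lineage S and Lineage Z form a cherry on this tree, so they are sister taxa.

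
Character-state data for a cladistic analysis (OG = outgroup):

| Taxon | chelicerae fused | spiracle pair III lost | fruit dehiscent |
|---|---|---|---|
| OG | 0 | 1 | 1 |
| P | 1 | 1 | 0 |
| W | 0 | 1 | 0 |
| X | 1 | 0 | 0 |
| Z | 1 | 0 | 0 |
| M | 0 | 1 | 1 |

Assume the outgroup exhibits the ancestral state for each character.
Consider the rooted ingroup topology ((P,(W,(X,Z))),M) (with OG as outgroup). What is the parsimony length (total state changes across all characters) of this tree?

4

Map each character onto ((P,(W,(X,Z))),M) (rooted by OG) and count the minimum state changes it requires (Fitch parsimony):
chelicerae fused: 2; spiracle pair III lost: 1; fruit dehiscent: 1.
Total tree length = 4.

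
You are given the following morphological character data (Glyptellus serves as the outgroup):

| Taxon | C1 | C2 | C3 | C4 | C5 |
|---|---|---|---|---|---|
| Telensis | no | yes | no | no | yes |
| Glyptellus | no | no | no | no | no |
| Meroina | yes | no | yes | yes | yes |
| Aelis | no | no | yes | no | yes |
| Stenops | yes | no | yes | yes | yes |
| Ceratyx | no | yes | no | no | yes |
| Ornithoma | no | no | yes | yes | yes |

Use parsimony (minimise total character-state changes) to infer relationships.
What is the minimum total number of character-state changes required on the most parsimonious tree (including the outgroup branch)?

5

The outgroup has state 'no' for every character, so 'yes' is the derived state throughout.
C1 (derived state 'yes') is shared by Meroina and Stenops — a synapomorphy uniting that clade.
C2 (derived state 'yes') is shared by Ceratyx and Telensis — a synapomorphy uniting that clade.
Only Aelis, Meroina, Ornithoma, and Stenops show the derived state 'yes' for C3, supporting them as a clade.
Only Meroina, Ornithoma, and Stenops show the derived state 'yes' for C4, supporting them as a clade.
All ingroup taxa share the derived state 'yes' for C5; it defines the ingroup but does not resolve relationships within it.
Most parsimonious ingroup topology: ((((Meroina,Stenops),Ornithoma),Aelis),(Telensis,Ceratyx)).
Changes per character on this tree: C1: 1; C2: 1; C3: 1; C4: 1; C5: 1.
Total = 5.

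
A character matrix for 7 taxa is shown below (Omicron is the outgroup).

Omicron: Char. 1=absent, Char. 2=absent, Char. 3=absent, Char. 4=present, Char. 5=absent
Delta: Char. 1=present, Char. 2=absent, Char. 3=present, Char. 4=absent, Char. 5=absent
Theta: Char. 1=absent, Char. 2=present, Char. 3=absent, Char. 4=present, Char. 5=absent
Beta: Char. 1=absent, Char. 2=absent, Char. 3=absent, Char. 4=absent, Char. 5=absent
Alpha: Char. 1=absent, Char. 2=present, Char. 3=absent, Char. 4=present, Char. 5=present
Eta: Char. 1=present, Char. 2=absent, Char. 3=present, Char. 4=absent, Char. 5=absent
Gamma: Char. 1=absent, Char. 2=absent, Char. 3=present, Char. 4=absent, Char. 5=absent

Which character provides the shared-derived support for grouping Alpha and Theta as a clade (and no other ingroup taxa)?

Char. 2

Character polarity is set by the outgroup: the derived state is whichever differs from the outgroup's state, so for Char. 4 the derived state is 'absent', and for the remaining characters it is 'present'.
Char. 1: derived state 'present' in Delta and Eta only — synapomorphy for {Delta, Eta}.
Only Alpha and Theta show the derived state 'present' for Char. 2, supporting them as a clade.
Only Delta, Eta, and Gamma show the derived state 'present' for Char. 3, supporting them as a clade.
Char. 4: derived state 'absent' in Beta, Delta, Eta, and Gamma only — synapomorphy for {Beta, Delta, Eta, Gamma}.
Char. 5 (derived state 'present') is unique to Alpha (autapomorphy; uninformative for grouping).
Most parsimonious ingroup topology: ((((Delta,Eta),Gamma),Beta),(Theta,Alpha)).
The clade {Alpha, Theta} is supported by Char. 2: its derived state 'present' occurs in exactly those taxa and in no other taxon (including the outgroup).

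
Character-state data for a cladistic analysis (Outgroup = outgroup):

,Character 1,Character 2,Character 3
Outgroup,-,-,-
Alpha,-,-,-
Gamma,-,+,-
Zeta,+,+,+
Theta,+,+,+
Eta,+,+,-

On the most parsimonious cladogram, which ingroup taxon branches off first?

Alpha

The outgroup has state '-' for every character, so '+' is the derived state throughout.
Only Eta, Theta, and Zeta show the derived state '+' for Character 1, supporting them as a clade.
Character 2: derived state '+' in Eta, Gamma, Theta, and Zeta only — synapomorphy for {Eta, Gamma, Theta, Zeta}.
Character 3: derived state '+' in Theta and Zeta only — synapomorphy for {Theta, Zeta}.
Most parsimonious ingroup topology: (Alpha,(Gamma,((Zeta,Theta),Eta))).
Alpha is sister to the clade containing all other ingroup taxa, so it is the earliest-diverging (most basal) ingroup lineage.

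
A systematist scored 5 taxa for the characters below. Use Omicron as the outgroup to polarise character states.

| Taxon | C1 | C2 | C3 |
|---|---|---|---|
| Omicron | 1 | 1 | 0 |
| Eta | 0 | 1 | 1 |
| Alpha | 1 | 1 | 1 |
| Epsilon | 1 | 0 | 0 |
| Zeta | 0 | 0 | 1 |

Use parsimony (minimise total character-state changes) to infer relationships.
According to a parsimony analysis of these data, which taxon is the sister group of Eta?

Character polarity is set by the outgroup: the derived state is whichever differs from the outgroup's state, so for C1, C2 the derived state is '0', and for the remaining characters it is '1'.
C1 (derived state '0') is shared by Eta and Zeta — a synapomorphy uniting that clade.
C2 (state '0') occurs in Epsilon and Zeta but conflicts with the nesting implied by the other characters — most parsimoniously interpreted as homoplasy.
C3: derived state '1' in Alpha, Eta, and Zeta only — synapomorphy for {Alpha, Eta, Zeta}.
Most parsimonious ingroup topology: (((Eta,Zeta),Alpha),Epsilon).
Eta and Zeta form a cherry on this tree, so they are sister taxa.

Zeta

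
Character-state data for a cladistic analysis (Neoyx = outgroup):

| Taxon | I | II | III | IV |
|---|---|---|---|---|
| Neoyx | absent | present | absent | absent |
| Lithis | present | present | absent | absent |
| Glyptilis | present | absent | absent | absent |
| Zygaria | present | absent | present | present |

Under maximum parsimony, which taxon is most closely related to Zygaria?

Character polarity is set by the outgroup: the derived state is whichever differs from the outgroup's state, so for II the derived state is 'absent', and for the remaining characters it is 'present'.
All ingroup taxa share the derived state 'present' for I; it defines the ingroup but does not resolve relationships within it.
Only Glyptilis and Zygaria show the derived state 'absent' for II, supporting them as a clade.
III (derived state 'present') is unique to Zygaria (autapomorphy; uninformative for grouping).
IV: derived state 'present' in Zygaria only — an autapomorphy, so it tells us nothing about relationships among taxa.
Most parsimonious ingroup topology: (Lithis,(Glyptilis,Zygaria)).
Zygaria and Glyptilis form a cherry on this tree, so they are sister taxa.

Glyptilis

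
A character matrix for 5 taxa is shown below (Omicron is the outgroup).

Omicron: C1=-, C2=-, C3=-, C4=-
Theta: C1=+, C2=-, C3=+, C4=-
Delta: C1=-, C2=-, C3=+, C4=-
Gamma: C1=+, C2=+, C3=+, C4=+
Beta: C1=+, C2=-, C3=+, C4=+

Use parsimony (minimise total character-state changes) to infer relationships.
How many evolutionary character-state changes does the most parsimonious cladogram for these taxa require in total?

4

The outgroup has state '-' for every character, so '+' is the derived state throughout.
C1 (derived state '+') is shared by Beta, Gamma, and Theta — a synapomorphy uniting that clade.
C2 (derived state '+') is unique to Gamma (autapomorphy; uninformative for grouping).
All ingroup taxa share the derived state '+' for C3; it defines the ingroup but does not resolve relationships within it.
C4 (derived state '+') is shared by Beta and Gamma — a synapomorphy uniting that clade.
Most parsimonious ingroup topology: ((Theta,(Gamma,Beta)),Delta).
Changes per character on this tree: C1: 1; C2: 1; C3: 1; C4: 1.
Total = 4.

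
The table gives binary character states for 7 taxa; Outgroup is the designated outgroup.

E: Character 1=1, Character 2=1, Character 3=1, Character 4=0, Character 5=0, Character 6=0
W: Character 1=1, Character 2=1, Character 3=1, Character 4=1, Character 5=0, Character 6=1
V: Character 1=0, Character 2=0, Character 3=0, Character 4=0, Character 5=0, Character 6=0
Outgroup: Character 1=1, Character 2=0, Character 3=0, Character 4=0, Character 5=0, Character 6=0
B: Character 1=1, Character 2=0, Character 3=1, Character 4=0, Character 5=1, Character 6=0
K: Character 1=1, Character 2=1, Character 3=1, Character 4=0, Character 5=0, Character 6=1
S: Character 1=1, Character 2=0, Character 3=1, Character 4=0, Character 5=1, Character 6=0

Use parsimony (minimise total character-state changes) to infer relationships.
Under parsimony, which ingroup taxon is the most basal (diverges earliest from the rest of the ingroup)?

V

Character polarity is set by the outgroup: the derived state is whichever differs from the outgroup's state, so for Character 1 the derived state is '0', and for the remaining characters it is '1'.
Character 1 (derived state '0') is unique to V (autapomorphy; uninformative for grouping).
Character 2 (derived state '1') is shared by E, K, and W — a synapomorphy uniting that clade.
Character 3 (derived state '1') is shared by B, E, K, S, and W — a synapomorphy uniting that clade.
Character 4: derived state '1' in W only — an autapomorphy, so it tells us nothing about relationships among taxa.
Character 5 (derived state '1') is shared by B and S — a synapomorphy uniting that clade.
Only K and W show the derived state '1' for Character 6, supporting them as a clade.
Most parsimonious ingroup topology: (V,(((W,K),E),(B,S))).
V is sister to the clade containing all other ingroup taxa, so it is the earliest-diverging (most basal) ingroup lineage.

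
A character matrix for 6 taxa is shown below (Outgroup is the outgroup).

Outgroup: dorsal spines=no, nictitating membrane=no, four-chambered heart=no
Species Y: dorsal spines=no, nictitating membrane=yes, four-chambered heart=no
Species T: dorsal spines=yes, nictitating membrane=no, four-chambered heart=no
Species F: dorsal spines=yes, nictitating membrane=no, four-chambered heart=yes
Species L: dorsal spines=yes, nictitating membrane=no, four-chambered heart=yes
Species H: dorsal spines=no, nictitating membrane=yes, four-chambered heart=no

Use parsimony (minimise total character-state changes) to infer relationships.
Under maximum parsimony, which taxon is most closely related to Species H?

Species Y

The outgroup has state 'no' for every character, so 'yes' is the derived state throughout.
Only Species F, Species L, and Species T show the derived state 'yes' for dorsal spines, supporting them as a clade.
nictitating membrane (derived state 'yes') is shared by Species H and Species Y — a synapomorphy uniting that clade.
four-chambered heart: derived state 'yes' in Species F and Species L only — synapomorphy for {Species F, Species L}.
Most parsimonious ingroup topology: ((Species Y,Species H),(Species T,(Species F,Species L))).
Species H and Species Y form a cherry on this tree, so they are sister taxa.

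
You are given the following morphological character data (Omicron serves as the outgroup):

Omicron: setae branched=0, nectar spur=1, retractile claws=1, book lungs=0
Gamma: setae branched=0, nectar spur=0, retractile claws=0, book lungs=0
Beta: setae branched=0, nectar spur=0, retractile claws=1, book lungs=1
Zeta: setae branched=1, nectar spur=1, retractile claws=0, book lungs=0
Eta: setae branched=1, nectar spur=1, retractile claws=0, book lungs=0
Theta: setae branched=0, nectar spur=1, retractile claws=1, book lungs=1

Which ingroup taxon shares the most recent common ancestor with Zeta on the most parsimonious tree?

Eta

Character polarity is set by the outgroup: the derived state is whichever differs from the outgroup's state, so for nectar spur, retractile claws the derived state is '0', and for the remaining characters it is '1'.
setae branched (derived state '1') is shared by Eta and Zeta — a synapomorphy uniting that clade.
nectar spur groups Beta and Gamma, which is incompatible with the clades supported by the remaining characters; treating it as convergent (homoplasy) costs fewer steps than any alternative tree.
Only Eta, Gamma, and Zeta show the derived state '0' for retractile claws, supporting them as a clade.
Only Beta and Theta show the derived state '1' for book lungs, supporting them as a clade.
Most parsimonious ingroup topology: ((Gamma,(Zeta,Eta)),(Beta,Theta)).
Zeta and Eta form a cherry on this tree, so they are sister taxa.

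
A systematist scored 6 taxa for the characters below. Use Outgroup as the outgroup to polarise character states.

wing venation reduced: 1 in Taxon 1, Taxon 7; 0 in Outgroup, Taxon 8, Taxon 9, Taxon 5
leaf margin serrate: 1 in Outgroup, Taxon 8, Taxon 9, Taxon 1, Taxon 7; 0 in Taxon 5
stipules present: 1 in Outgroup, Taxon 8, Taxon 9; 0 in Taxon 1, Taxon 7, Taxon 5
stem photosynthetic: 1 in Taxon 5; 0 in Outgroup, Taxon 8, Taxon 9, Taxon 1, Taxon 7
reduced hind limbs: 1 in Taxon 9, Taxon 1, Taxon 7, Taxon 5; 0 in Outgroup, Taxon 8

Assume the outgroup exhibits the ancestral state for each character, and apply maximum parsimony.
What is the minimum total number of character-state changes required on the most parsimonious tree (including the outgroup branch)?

Character polarity is set by the outgroup: the derived state is whichever differs from the outgroup's state, so for leaf margin serrate, stipules present the derived state is '0', and for the remaining characters it is '1'.
wing venation reduced: derived state '1' in Taxon 1 and Taxon 7 only — synapomorphy for {Taxon 1, Taxon 7}.
leaf margin serrate (derived state '0') is unique to Taxon 5 (autapomorphy; uninformative for grouping).
Only Taxon 1, Taxon 5, and Taxon 7 show the derived state '0' for stipules present, supporting them as a clade.
stem photosynthetic (derived state '1') is unique to Taxon 5 (autapomorphy; uninformative for grouping).
reduced hind limbs: derived state '1' in Taxon 1, Taxon 5, Taxon 7, and Taxon 9 only — synapomorphy for {Taxon 1, Taxon 5, Taxon 7, Taxon 9}.
Most parsimonious ingroup topology: (Taxon 8,(Taxon 9,((Taxon 1,Taxon 7),Taxon 5))).
Changes per character on this tree: wing venation reduced: 1; leaf margin serrate: 1; stipules present: 1; stem photosynthetic: 1; reduced hind limbs: 1.
Total = 5.

5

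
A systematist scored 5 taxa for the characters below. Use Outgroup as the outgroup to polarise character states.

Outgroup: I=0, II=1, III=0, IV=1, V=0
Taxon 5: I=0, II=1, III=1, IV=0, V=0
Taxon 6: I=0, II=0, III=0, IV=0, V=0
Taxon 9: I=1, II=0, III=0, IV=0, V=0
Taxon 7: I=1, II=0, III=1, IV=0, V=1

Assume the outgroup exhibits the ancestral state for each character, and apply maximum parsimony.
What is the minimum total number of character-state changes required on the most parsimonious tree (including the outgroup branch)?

Character polarity is set by the outgroup: the derived state is whichever differs from the outgroup's state, so for II, IV the derived state is '0', and for the remaining characters it is '1'.
Only Taxon 7 and Taxon 9 show the derived state '1' for I, supporting them as a clade.
II (derived state '0') is shared by Taxon 6, Taxon 7, and Taxon 9 — a synapomorphy uniting that clade.
III (state '1') occurs in Taxon 5 and Taxon 7 but conflicts with the nesting implied by the other characters — most parsimoniously interpreted as homoplasy.
IV (derived state '0') is shared by all ingroup taxa — unites the whole ingroup.
V (derived state '1') is unique to Taxon 7 (autapomorphy; uninformative for grouping).
Most parsimonious ingroup topology: (Taxon 5,(Taxon 6,(Taxon 9,Taxon 7))).
Changes per character on this tree: I: 1; II: 1; III: 2; IV: 1; V: 1.
Total = 6.

6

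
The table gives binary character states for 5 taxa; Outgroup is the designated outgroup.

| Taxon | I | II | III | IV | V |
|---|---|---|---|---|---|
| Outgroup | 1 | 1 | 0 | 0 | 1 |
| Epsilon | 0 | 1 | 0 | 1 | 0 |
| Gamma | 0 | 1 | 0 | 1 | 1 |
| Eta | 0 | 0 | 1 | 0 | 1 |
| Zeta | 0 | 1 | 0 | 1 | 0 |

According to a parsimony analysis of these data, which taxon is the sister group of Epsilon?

Zeta

Character polarity is set by the outgroup: the derived state is whichever differs from the outgroup's state, so for I, II, V the derived state is '0', and for the remaining characters it is '1'.
I (derived state '0') is shared by all ingroup taxa — unites the whole ingroup.
II (derived state '0') is unique to Eta (autapomorphy; uninformative for grouping).
III (derived state '1') is unique to Eta (autapomorphy; uninformative for grouping).
IV: derived state '1' in Epsilon, Gamma, and Zeta only — synapomorphy for {Epsilon, Gamma, Zeta}.
Only Epsilon and Zeta show the derived state '0' for V, supporting them as a clade.
Most parsimonious ingroup topology: ((Gamma,(Epsilon,Zeta)),Eta).
Epsilon and Zeta form a cherry on this tree, so they are sister taxa.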